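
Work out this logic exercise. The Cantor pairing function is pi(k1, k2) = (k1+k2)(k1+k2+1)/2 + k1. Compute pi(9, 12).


k1 + k2 = 21
(k1+k2)(k1+k2+1)/2 = 21 * 22 / 2 = 231
pi = 231 + 9 = 240

240


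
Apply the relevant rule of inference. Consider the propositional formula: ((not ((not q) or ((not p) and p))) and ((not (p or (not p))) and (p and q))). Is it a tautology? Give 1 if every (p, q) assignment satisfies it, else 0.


Check all 4 assignments:
p=0, q=0: 0
p=0, q=1: 0
p=1, q=0: 0
p=1, q=1: 0
Satisfying count = 0/4.
Tautology iff count = 4: no.

0


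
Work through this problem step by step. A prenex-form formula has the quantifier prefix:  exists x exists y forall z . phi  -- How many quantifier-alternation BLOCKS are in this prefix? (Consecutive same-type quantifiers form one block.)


Quantifier-type sequence: E E A  (A=forall, E=exists)
Group into maximal same-type runs:
  Ex2 | Ax1
Number of blocks = 2

2


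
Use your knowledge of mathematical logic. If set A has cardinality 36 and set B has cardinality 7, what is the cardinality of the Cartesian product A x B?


The Cartesian product A x B contains all ordered pairs (a, b).
|A x B| = |A| * |B| = 36 * 7 = 252

252


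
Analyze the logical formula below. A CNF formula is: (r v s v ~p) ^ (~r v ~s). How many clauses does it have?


A CNF formula is a conjunction of clauses.
Clauses are separated by ^.
Counting the conjuncts: 2 clauses.

2


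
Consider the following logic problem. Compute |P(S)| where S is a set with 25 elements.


The power set of a set with n elements has 2^n elements.
|P(S)| = 2^25 = 33554432

33554432


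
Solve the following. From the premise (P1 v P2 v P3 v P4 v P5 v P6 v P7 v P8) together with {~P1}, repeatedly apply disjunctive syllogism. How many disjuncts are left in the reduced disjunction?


Original disjuncts (8): P1, P2, P3, P4, P5, P6, P7, P8
Negated (eliminate): ~P1
Remaining disjuncts: P2, P3, P4, P5, P6, P7, P8
Count = 8 - 1 = 7

7


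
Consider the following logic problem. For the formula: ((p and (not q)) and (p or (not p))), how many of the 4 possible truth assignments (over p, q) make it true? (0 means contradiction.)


Check all 4 assignments:
p=0, q=0: 0
p=0, q=1: 0
p=1, q=0: 1
p=1, q=1: 0
Count of True = 1

1


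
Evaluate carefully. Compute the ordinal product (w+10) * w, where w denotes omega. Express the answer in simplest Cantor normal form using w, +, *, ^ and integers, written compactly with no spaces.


Compute (w+10) * w.
Ordinal * is associative and left-distributive over +, but NOT commutative; for finite n>1, n*w = w but w*n stays w*n.
(w+10) * w = sup{(w+10)*k : k<w} = sup{w*k+10} = w^2 (the +10 tail is absorbed in the limit).
Result = w^2

w^2


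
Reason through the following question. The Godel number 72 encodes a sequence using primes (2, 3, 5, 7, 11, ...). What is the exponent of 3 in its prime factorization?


Factorize 72 by dividing by 3 repeatedly.
Division steps: 3 divides 72 exactly 2 time(s).
Exponent of 3 = 2

2


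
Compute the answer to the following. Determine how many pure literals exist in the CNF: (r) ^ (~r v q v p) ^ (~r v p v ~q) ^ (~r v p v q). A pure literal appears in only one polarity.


Check each variable for pure literal status:
p: pure positive
q: mixed (not pure)
r: mixed (not pure)
Pure literal count = 1

1


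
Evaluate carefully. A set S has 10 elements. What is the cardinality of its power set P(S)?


The power set of a set with n elements has 2^n elements.
|P(S)| = 2^10 = 1024

1024


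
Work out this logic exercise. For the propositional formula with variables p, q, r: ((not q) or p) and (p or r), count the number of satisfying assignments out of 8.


Evaluate all 8 assignments for p, q, r:
p=0, q=0, r=0: 0
p=0, q=0, r=1: 1
p=0, q=1, r=0: 0
p=0, q=1, r=1: 0
p=1, q=0, r=0: 1
p=1, q=0, r=1: 1
p=1, q=1, r=0: 1
p=1, q=1, r=1: 1
Satisfying count = 5

5


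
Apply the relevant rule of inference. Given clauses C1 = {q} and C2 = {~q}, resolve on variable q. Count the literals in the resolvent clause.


Remove q from C1 and ~q from C2.
C1 remainder: {}
C2 remainder: {}
Union (resolvent): {} (empty clause)
Resolvent has 0 literal(s).

0


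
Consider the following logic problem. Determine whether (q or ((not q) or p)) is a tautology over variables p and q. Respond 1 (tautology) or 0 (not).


Check all 4 assignments:
p=0, q=0: 1
p=0, q=1: 1
p=1, q=0: 1
p=1, q=1: 1
Satisfying count = 4/4.
Tautology iff count = 4: yes.

1


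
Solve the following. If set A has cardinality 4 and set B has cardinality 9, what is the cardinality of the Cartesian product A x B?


The Cartesian product A x B contains all ordered pairs (a, b).
|A x B| = |A| * |B| = 4 * 9 = 36

36


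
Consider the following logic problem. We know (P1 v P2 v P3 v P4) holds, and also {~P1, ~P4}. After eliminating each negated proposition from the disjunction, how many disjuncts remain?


Original disjuncts (4): P1, P2, P3, P4
Negated (eliminate): ~P1, ~P4
Remaining disjuncts: P2, P3
Count = 4 - 2 = 2

2


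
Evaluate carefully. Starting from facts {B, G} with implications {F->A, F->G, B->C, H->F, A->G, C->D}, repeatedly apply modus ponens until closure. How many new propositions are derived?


Initial facts: {B, G}
Apply modus ponens to closure:
  B and B->C  =>  C
  C and C->D  =>  D
Final known: {B, C, D, G}
New propositions: {C, D}
Count = 2

2


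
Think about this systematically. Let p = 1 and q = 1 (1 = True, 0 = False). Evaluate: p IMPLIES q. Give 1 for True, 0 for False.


p = 1, q = 1
Operation: p IMPLIES q
Evaluate: 1 IMPLIES 1 = 1

1


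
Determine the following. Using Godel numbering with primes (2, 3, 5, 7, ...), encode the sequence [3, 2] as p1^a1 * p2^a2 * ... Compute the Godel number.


Encode each element as an exponent of the corresponding prime:
  2^3 = 8
  3^2 = 9
Product = 8 * 9 = 72

72


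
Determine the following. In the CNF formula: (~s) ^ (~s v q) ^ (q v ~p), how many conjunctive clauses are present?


A CNF formula is a conjunction of clauses.
Clauses are separated by ^.
Counting the conjuncts: 3 clauses.

3


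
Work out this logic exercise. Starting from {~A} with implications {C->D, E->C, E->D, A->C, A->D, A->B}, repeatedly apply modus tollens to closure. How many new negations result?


Initial negated facts: {~A}
Apply modus tollens to closure:
  (no implication fires)
Final negated: {~A}
New negations: {(none)}
Count = 0

0


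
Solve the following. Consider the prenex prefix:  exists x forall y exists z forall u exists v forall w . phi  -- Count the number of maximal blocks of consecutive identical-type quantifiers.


Quantifier-type sequence: E A E A E A  (A=forall, E=exists)
Group into maximal same-type runs:
  Ex1 | Ax1 | Ex1 | Ax1 | Ex1 | Ax1
Number of blocks = 6

6


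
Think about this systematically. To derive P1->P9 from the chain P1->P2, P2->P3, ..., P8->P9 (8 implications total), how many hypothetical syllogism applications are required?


With 8 implications in a chain connecting 9 propositions:
P1->P2, P2->P3, ..., P8->P9
Steps needed = (number of implications) - 1 = 8 - 1 = 7

7


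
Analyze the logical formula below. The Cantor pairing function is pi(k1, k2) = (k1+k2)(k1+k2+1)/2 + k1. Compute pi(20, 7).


k1 + k2 = 27
(k1+k2)(k1+k2+1)/2 = 27 * 28 / 2 = 378
pi = 378 + 20 = 398

398


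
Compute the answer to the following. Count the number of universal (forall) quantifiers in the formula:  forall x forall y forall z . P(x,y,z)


Quantifier prefix: forall x forall y forall z
Mark each quantifier type:
  U U U
Universal count = 3, Existential count = 0
Asked for universal (forall) quantifiers: 3

3


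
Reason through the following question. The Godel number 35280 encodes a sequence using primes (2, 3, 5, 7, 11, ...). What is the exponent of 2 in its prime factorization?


Factorize 35280 by dividing by 2 repeatedly.
Division steps: 2 divides 35280 exactly 4 time(s).
Exponent of 2 = 4

4


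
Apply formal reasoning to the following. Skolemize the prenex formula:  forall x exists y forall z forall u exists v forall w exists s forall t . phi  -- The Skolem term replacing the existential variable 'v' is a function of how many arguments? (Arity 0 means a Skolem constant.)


Quantifier prefix: forall x exists y forall z forall u exists v forall w exists s forall t
'v' is existentially quantified at position 5.
Universal variables preceding it: x, z, u
Skolem function arity = 3

3


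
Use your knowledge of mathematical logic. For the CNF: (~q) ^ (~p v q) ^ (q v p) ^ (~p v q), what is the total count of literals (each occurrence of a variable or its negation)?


Counting literals in each clause:
Clause 1: 1 literal(s)
Clause 2: 2 literal(s)
Clause 3: 2 literal(s)
Clause 4: 2 literal(s)
Total = 7

7


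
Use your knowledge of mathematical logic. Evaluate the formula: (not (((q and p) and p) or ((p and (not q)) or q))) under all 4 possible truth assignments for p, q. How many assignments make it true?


Check all 4 assignments:
p=0, q=0: 1
p=0, q=1: 0
p=1, q=0: 0
p=1, q=1: 0
Count of True = 1

1


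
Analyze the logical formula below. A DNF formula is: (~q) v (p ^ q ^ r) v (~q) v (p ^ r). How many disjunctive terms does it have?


A DNF formula is a disjunction of terms (conjunctions).
Terms are separated by v.
Counting the disjuncts: 4 terms.

4


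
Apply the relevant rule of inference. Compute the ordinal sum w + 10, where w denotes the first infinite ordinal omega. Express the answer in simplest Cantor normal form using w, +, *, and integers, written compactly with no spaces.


Compute w + 10.
Ordinal + is associative but NOT commutative; for finite n>0, n + w = w but w + n stays w+n.
w + 10 is already in normal form (a successor ordinal beyond w).
Result = w+10

w+10


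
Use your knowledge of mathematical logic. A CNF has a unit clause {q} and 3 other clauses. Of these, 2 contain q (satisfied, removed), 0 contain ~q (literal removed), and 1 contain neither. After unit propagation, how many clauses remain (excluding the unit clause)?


Satisfied (removed): 2
Shortened (remain): 0
Unchanged (remain): 1
Remaining = 0 + 1 = 1

1


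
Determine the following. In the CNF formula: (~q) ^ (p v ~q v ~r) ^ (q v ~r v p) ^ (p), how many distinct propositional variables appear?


Identify each variable that appears in the formula.
Variables found: p, q, r
Count = 3

3


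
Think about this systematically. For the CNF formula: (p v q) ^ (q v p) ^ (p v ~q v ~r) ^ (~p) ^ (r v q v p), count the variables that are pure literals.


Check each variable for pure literal status:
p: mixed (not pure)
q: mixed (not pure)
r: mixed (not pure)
Pure literal count = 0

0


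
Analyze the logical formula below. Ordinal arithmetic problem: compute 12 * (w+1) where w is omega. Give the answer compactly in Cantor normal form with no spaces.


Compute 12 * (w+1).
Ordinal * is associative and left-distributive over +, but NOT commutative; for finite n>1, n*w = w but w*n stays w*n.
By left-distributivity: 12 * (w+1) = 12*w + 12*1 = w + 12 = w+12.
Result = w+12

w+12


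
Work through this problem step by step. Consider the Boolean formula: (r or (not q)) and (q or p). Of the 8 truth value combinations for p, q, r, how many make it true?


Evaluate all 8 assignments for p, q, r:
p=0, q=0, r=0: 0
p=0, q=0, r=1: 0
p=0, q=1, r=0: 0
p=0, q=1, r=1: 1
p=1, q=0, r=0: 1
p=1, q=0, r=1: 1
p=1, q=1, r=0: 0
p=1, q=1, r=1: 1
Satisfying count = 4

4


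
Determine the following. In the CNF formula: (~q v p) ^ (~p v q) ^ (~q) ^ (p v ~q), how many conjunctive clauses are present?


A CNF formula is a conjunction of clauses.
Clauses are separated by ^.
Counting the conjuncts: 4 clauses.

4


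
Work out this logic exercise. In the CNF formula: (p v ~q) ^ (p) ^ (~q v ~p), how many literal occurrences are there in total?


Counting literals in each clause:
Clause 1: 2 literal(s)
Clause 2: 1 literal(s)
Clause 3: 2 literal(s)
Total = 5

5


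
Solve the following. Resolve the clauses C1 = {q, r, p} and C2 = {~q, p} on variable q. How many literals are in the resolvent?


Remove q from C1 and ~q from C2.
C1 remainder: {r, p}
C2 remainder: {p}
Union (resolvent): {p, r}
Resolvent has 2 literal(s).

2


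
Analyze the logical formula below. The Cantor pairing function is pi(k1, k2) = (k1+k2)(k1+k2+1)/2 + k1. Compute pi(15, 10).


k1 + k2 = 25
(k1+k2)(k1+k2+1)/2 = 25 * 26 / 2 = 325
pi = 325 + 15 = 340

340


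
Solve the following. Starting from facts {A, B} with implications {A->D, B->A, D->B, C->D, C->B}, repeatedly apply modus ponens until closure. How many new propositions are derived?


Initial facts: {A, B}
Apply modus ponens to closure:
  A and A->D  =>  D
Final known: {A, B, D}
New propositions: {D}
Count = 1

1


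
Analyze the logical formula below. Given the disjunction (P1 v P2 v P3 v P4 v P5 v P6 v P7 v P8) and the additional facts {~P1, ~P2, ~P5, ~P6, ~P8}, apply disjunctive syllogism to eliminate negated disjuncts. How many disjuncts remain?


Original disjuncts (8): P1, P2, P3, P4, P5, P6, P7, P8
Negated (eliminate): ~P1, ~P2, ~P5, ~P6, ~P8
Remaining disjuncts: P3, P4, P7
Count = 8 - 5 = 3

3


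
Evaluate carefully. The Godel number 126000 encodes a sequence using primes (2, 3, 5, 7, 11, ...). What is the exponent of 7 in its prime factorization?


Factorize 126000 by dividing by 7 repeatedly.
Division steps: 7 divides 126000 exactly 1 time(s).
Exponent of 7 = 1

1


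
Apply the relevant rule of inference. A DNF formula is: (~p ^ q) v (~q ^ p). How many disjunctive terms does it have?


A DNF formula is a disjunction of terms (conjunctions).
Terms are separated by v.
Counting the disjuncts: 2 terms.

2


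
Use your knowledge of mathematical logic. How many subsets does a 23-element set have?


The power set of a set with n elements has 2^n elements.
|P(S)| = 2^23 = 8388608

8388608


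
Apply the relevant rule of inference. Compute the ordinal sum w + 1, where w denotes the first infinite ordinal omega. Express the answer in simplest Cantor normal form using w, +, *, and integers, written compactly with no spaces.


Compute w + 1.
Ordinal + is associative but NOT commutative; for finite n>0, n + w = w but w + n stays w+n.
w + 1 is already in normal form (a successor ordinal beyond w).
Result = w+1

w+1


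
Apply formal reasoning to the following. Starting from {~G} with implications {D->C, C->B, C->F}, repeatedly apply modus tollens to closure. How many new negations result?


Initial negated facts: {~G}
Apply modus tollens to closure:
  (no implication fires)
Final negated: {~G}
New negations: {(none)}
Count = 0

0


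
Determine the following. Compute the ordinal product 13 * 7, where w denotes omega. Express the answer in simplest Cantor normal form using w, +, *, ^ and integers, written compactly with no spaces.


Compute 13 * 7.
Ordinal * is associative and left-distributive over +, but NOT commutative; for finite n>1, n*w = w but w*n stays w*n.
Both finite; ordinal * agrees with natural *: 13 * 7 = 91.
Result = 91

91


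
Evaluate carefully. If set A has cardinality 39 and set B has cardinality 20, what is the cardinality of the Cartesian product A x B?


The Cartesian product A x B contains all ordered pairs (a, b).
|A x B| = |A| * |B| = 39 * 20 = 780

780


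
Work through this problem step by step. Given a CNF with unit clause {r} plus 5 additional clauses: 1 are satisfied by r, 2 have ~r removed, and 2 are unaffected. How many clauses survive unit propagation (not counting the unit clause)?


Satisfied (removed): 1
Shortened (remain): 2
Unchanged (remain): 2
Remaining = 2 + 2 = 4

4


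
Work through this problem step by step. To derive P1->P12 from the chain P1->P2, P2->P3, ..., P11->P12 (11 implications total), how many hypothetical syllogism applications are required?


With 11 implications in a chain connecting 12 propositions:
P1->P2, P2->P3, ..., P11->P12
Steps needed = (number of implications) - 1 = 11 - 1 = 10

10


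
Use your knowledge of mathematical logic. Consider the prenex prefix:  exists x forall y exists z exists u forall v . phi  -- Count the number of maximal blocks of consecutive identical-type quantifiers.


Quantifier-type sequence: E A E E A  (A=forall, E=exists)
Group into maximal same-type runs:
  Ex1 | Ax1 | Ex2 | Ax1
Number of blocks = 4

4


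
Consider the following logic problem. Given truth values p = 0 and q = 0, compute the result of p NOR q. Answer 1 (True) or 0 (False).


p = 0, q = 0
Operation: p NOR q
Evaluate: 0 NOR 0 = 1

1


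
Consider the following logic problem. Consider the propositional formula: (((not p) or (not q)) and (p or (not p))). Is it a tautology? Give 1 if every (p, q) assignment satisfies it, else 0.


Check all 4 assignments:
p=0, q=0: 1
p=0, q=1: 1
p=1, q=0: 1
p=1, q=1: 0
Satisfying count = 3/4.
Tautology iff count = 4: no.

0


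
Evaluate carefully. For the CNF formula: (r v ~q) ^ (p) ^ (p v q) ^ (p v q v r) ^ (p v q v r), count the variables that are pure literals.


Check each variable for pure literal status:
p: pure positive
q: mixed (not pure)
r: pure positive
Pure literal count = 2

2


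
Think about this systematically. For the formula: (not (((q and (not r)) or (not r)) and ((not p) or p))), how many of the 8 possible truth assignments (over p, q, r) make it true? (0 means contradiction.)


Check all 8 assignments:
p=0, q=0, r=0: 0
p=0, q=0, r=1: 1
p=0, q=1, r=0: 0
p=0, q=1, r=1: 1
p=1, q=0, r=0: 0
p=1, q=0, r=1: 1
p=1, q=1, r=0: 0
p=1, q=1, r=1: 1
Count of True = 4

4


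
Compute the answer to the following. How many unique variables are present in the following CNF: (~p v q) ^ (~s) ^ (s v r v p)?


Identify each variable that appears in the formula.
Variables found: p, q, r, s
Count = 4

4


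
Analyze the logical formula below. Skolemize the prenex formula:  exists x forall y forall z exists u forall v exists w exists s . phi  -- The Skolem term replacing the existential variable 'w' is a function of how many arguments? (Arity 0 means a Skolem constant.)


Quantifier prefix: exists x forall y forall z exists u forall v exists w exists s
'w' is existentially quantified at position 6.
Universal variables preceding it: y, z, v
Skolem function arity = 3

3


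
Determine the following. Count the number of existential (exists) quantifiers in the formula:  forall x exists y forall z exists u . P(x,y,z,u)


Quantifier prefix: forall x exists y forall z exists u
Mark each quantifier type:
  U E U E
Universal count = 2, Existential count = 2
Asked for existential (exists) quantifiers: 2

2


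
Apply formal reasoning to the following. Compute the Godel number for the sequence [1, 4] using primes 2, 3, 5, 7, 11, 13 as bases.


Encode each element as an exponent of the corresponding prime:
  2^1 = 2
  3^4 = 81
Product = 2 * 81 = 162

162


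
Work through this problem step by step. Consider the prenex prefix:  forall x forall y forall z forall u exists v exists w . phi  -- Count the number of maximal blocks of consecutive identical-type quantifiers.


Quantifier-type sequence: A A A A E E  (A=forall, E=exists)
Group into maximal same-type runs:
  Ax4 | Ex2
Number of blocks = 2

2


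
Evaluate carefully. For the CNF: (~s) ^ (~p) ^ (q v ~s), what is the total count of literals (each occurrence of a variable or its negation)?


Counting literals in each clause:
Clause 1: 1 literal(s)
Clause 2: 1 literal(s)
Clause 3: 2 literal(s)
Total = 4

4


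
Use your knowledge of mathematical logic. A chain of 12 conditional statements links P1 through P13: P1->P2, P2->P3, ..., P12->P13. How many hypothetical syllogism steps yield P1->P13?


With 12 implications in a chain connecting 13 propositions:
P1->P2, P2->P3, ..., P12->P13
Steps needed = (number of implications) - 1 = 12 - 1 = 11

11


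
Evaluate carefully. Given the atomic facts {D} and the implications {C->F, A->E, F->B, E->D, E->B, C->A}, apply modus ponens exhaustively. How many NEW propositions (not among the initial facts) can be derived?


Initial facts: {D}
Apply modus ponens to closure:
  (no implication fires)
Final known: {D}
New propositions: {(none)}
Count = 0

0


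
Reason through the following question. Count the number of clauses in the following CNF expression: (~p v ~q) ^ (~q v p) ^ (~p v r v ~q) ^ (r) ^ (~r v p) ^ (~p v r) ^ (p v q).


A CNF formula is a conjunction of clauses.
Clauses are separated by ^.
Counting the conjuncts: 7 clauses.

7


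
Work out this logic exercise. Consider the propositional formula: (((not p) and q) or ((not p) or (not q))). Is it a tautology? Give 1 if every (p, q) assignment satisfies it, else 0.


Check all 4 assignments:
p=0, q=0: 1
p=0, q=1: 1
p=1, q=0: 1
p=1, q=1: 0
Satisfying count = 3/4.
Tautology iff count = 4: no.

0


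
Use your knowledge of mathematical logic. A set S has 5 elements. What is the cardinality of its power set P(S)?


The power set of a set with n elements has 2^n elements.
|P(S)| = 2^5 = 32

32


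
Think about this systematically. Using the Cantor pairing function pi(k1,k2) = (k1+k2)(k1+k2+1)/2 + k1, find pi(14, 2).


k1 + k2 = 16
(k1+k2)(k1+k2+1)/2 = 16 * 17 / 2 = 136
pi = 136 + 14 = 150

150


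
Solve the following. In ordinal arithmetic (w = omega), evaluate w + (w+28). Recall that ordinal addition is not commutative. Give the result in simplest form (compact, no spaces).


Compute w + (w+28).
Ordinal + is associative but NOT commutative; for finite n>0, n + w = w but w + n stays w+n.
w + (w+28) = (w+w) + 28 = w*2+28.
Result = w*2+28

w*2+28


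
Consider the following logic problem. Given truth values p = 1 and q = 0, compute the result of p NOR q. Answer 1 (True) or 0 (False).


p = 1, q = 0
Operation: p NOR q
Evaluate: 1 NOR 0 = 0

0


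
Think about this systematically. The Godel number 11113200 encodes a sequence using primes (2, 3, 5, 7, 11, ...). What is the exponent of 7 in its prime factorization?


Factorize 11113200 by dividing by 7 repeatedly.
Division steps: 7 divides 11113200 exactly 3 time(s).
Exponent of 7 = 3

3


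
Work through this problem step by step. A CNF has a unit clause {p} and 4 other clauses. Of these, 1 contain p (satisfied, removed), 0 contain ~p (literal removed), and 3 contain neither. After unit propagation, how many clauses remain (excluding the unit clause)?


Satisfied (removed): 1
Shortened (remain): 0
Unchanged (remain): 3
Remaining = 0 + 3 = 3

3


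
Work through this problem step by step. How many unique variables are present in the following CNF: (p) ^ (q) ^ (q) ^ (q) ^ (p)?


Identify each variable that appears in the formula.
Variables found: p, q
Count = 2

2


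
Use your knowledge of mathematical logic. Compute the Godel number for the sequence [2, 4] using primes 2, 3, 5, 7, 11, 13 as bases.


Encode each element as an exponent of the corresponding prime:
  2^2 = 4
  3^4 = 81
Product = 4 * 81 = 324

324


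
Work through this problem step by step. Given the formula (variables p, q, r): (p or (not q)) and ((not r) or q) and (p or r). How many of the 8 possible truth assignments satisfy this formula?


Evaluate all 8 assignments for p, q, r:
p=0, q=0, r=0: 0
p=0, q=0, r=1: 0
p=0, q=1, r=0: 0
p=0, q=1, r=1: 0
p=1, q=0, r=0: 1
p=1, q=0, r=1: 0
p=1, q=1, r=0: 1
p=1, q=1, r=1: 1
Satisfying count = 3

3


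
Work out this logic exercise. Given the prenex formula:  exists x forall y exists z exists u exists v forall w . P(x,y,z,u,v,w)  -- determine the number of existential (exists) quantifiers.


Quantifier prefix: exists x forall y exists z exists u exists v forall w
Mark each quantifier type:
  E U E E E U
Universal count = 2, Existential count = 4
Asked for existential (exists) quantifiers: 4

4


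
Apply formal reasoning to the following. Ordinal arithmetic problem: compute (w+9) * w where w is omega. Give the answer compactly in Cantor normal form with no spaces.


Compute (w+9) * w.
Ordinal * is associative and left-distributive over +, but NOT commutative; for finite n>1, n*w = w but w*n stays w*n.
(w+9) * w = sup{(w+9)*k : k<w} = sup{w*k+9} = w^2 (the +9 tail is absorbed in the limit).
Result = w^2

w^2


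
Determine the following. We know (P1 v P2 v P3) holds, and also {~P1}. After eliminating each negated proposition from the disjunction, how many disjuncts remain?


Original disjuncts (3): P1, P2, P3
Negated (eliminate): ~P1
Remaining disjuncts: P2, P3
Count = 3 - 1 = 2

2


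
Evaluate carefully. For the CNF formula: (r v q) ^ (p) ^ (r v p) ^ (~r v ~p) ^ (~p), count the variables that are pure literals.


Check each variable for pure literal status:
p: mixed (not pure)
q: pure positive
r: mixed (not pure)
Pure literal count = 1

1


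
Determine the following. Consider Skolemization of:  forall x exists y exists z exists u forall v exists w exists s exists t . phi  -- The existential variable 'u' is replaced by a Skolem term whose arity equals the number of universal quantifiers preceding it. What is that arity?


Quantifier prefix: forall x exists y exists z exists u forall v exists w exists s exists t
'u' is existentially quantified at position 4.
Universal variables preceding it: x
Skolem function arity = 1

1


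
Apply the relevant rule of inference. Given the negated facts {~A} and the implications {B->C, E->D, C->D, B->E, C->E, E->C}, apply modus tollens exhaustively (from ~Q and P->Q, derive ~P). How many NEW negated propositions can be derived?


Initial negated facts: {~A}
Apply modus tollens to closure:
  (no implication fires)
Final negated: {~A}
New negations: {(none)}
Count = 0

0


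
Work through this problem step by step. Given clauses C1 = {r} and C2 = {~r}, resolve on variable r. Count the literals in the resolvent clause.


Remove r from C1 and ~r from C2.
C1 remainder: {}
C2 remainder: {}
Union (resolvent): {} (empty clause)
Resolvent has 0 literal(s).

0


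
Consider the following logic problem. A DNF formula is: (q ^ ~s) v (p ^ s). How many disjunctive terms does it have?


A DNF formula is a disjunction of terms (conjunctions).
Terms are separated by v.
Counting the disjuncts: 2 terms.

2


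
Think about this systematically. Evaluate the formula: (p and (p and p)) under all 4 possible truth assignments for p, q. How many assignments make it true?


Check all 4 assignments:
p=0, q=0: 0
p=0, q=1: 0
p=1, q=0: 1
p=1, q=1: 1
Count of True = 2

2


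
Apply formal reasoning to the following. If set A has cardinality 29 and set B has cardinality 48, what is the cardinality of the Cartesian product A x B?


The Cartesian product A x B contains all ordered pairs (a, b).
|A x B| = |A| * |B| = 29 * 48 = 1392

1392


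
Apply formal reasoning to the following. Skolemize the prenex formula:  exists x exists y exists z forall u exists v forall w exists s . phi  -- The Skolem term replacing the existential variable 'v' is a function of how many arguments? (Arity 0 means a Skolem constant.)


Quantifier prefix: exists x exists y exists z forall u exists v forall w exists s
'v' is existentially quantified at position 5.
Universal variables preceding it: u
Skolem function arity = 1

1


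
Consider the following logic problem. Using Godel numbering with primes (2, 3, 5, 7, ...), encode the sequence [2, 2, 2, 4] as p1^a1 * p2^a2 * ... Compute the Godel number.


Encode each element as an exponent of the corresponding prime:
  2^2 = 4
  3^2 = 9
  5^2 = 25
  7^4 = 2401
Product = 4 * 9 * 25 * 2401 = 2160900

2160900


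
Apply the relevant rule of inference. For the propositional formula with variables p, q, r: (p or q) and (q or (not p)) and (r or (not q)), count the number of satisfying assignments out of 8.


Evaluate all 8 assignments for p, q, r:
p=0, q=0, r=0: 0
p=0, q=0, r=1: 0
p=0, q=1, r=0: 0
p=0, q=1, r=1: 1
p=1, q=0, r=0: 0
p=1, q=0, r=1: 0
p=1, q=1, r=0: 0
p=1, q=1, r=1: 1
Satisfying count = 2

2


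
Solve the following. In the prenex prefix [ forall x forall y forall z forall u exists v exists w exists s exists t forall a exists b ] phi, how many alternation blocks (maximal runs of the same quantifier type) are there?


Quantifier-type sequence: A A A A E E E E A E  (A=forall, E=exists)
Group into maximal same-type runs:
  Ax4 | Ex4 | Ax1 | Ex1
Number of blocks = 4

4


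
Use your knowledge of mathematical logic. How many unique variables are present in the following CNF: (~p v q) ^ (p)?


Identify each variable that appears in the formula.
Variables found: p, q
Count = 2

2


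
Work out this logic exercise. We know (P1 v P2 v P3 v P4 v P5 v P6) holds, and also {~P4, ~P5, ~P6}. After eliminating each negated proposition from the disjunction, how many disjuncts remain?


Original disjuncts (6): P1, P2, P3, P4, P5, P6
Negated (eliminate): ~P4, ~P5, ~P6
Remaining disjuncts: P1, P2, P3
Count = 6 - 3 = 3

3


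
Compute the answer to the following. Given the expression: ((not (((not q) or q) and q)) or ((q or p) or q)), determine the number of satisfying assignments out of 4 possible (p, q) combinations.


Check all 4 assignments:
p=0, q=0: 1
p=0, q=1: 1
p=1, q=0: 1
p=1, q=1: 1
Count of True = 4

4


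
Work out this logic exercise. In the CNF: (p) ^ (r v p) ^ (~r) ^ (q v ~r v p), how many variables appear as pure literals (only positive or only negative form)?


Check each variable for pure literal status:
p: pure positive
q: pure positive
r: mixed (not pure)
Pure literal count = 2

2


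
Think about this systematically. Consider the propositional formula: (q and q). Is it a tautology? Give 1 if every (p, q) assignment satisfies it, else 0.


Check all 4 assignments:
p=0, q=0: 0
p=0, q=1: 1
p=1, q=0: 0
p=1, q=1: 1
Satisfying count = 2/4.
Tautology iff count = 4: no.

0


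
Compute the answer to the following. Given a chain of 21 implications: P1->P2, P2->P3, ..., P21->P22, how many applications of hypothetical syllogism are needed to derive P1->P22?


With 21 implications in a chain connecting 22 propositions:
P1->P2, P2->P3, ..., P21->P22
Steps needed = (number of implications) - 1 = 21 - 1 = 20

20


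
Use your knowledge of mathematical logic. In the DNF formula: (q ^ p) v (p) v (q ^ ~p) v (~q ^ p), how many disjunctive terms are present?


A DNF formula is a disjunction of terms (conjunctions).
Terms are separated by v.
Counting the disjuncts: 4 terms.

4


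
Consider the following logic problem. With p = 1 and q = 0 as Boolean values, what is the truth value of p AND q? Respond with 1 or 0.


p = 1, q = 0
Operation: p AND q
Evaluate: 1 AND 0 = 0

0


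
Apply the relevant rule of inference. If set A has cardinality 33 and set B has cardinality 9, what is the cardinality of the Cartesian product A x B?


The Cartesian product A x B contains all ordered pairs (a, b).
|A x B| = |A| * |B| = 33 * 9 = 297

297


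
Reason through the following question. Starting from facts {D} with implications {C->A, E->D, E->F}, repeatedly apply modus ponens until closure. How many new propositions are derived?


Initial facts: {D}
Apply modus ponens to closure:
  (no implication fires)
Final known: {D}
New propositions: {(none)}
Count = 0

0


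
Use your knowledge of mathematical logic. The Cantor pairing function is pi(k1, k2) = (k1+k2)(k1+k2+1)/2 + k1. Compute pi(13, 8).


k1 + k2 = 21
(k1+k2)(k1+k2+1)/2 = 21 * 22 / 2 = 231
pi = 231 + 13 = 244

244


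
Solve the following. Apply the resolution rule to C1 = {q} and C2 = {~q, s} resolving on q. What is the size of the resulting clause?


Remove q from C1 and ~q from C2.
C1 remainder: {}
C2 remainder: {s}
Union (resolvent): {s}
Resolvent has 1 literal(s).

1


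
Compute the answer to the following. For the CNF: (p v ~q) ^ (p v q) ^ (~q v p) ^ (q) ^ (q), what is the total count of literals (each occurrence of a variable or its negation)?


Counting literals in each clause:
Clause 1: 2 literal(s)
Clause 2: 2 literal(s)
Clause 3: 2 literal(s)
Clause 4: 1 literal(s)
Clause 5: 1 literal(s)
Total = 8

8


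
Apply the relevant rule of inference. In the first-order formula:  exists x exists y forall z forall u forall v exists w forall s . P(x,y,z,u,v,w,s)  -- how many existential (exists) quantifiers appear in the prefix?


Quantifier prefix: exists x exists y forall z forall u forall v exists w forall s
Mark each quantifier type:
  E E U U U E U
Universal count = 4, Existential count = 3
Asked for existential (exists) quantifiers: 3

3


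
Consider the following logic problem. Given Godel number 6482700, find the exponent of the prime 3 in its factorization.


Factorize 6482700 by dividing by 3 repeatedly.
Division steps: 3 divides 6482700 exactly 3 time(s).
Exponent of 3 = 3

3


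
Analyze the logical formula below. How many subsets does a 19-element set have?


The power set of a set with n elements has 2^n elements.
|P(S)| = 2^19 = 524288

524288


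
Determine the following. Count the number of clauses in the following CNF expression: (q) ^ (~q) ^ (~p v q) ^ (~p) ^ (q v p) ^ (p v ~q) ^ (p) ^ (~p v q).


A CNF formula is a conjunction of clauses.
Clauses are separated by ^.
Counting the conjuncts: 8 clauses.

8


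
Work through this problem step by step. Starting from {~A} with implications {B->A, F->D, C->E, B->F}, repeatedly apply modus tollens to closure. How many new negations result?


Initial negated facts: {~A}
Apply modus tollens to closure:
  ~A and B->A  =>  ~B
Final negated: {~A, ~B}
New negations: {~B}
Count = 1

1


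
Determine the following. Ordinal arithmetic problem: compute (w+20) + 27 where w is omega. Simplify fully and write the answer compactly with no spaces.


Compute (w+20) + 27.
Ordinal + is associative but NOT commutative; for finite n>0, n + w = w but w + n stays w+n.
By associativity: (w+20) + 27 = w + (20+27) = w+47.
Result = w+47

w+47


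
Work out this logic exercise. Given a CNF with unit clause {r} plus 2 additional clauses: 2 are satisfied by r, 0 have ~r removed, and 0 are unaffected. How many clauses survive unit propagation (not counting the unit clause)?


Satisfied (removed): 2
Shortened (remain): 0
Unchanged (remain): 0
Remaining = 0 + 0 = 0

0


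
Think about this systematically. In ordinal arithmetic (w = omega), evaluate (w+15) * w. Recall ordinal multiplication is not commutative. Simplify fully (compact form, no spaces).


Compute (w+15) * w.
Ordinal * is associative and left-distributive over +, but NOT commutative; for finite n>1, n*w = w but w*n stays w*n.
(w+15) * w = sup{(w+15)*k : k<w} = sup{w*k+15} = w^2 (the +15 tail is absorbed in the limit).
Result = w^2

w^2


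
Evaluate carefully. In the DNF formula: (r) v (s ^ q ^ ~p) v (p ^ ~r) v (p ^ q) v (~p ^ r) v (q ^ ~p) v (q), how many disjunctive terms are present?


A DNF formula is a disjunction of terms (conjunctions).
Terms are separated by v.
Counting the disjuncts: 7 terms.

7


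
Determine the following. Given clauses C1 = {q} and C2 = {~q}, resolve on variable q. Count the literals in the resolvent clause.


Remove q from C1 and ~q from C2.
C1 remainder: {}
C2 remainder: {}
Union (resolvent): {} (empty clause)
Resolvent has 0 literal(s).

0


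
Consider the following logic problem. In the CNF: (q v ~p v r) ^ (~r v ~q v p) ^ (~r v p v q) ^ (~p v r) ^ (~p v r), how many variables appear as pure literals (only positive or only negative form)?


Check each variable for pure literal status:
p: mixed (not pure)
q: mixed (not pure)
r: mixed (not pure)
Pure literal count = 0

0


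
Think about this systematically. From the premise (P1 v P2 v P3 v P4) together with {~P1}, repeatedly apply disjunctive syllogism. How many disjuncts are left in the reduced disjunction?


Original disjuncts (4): P1, P2, P3, P4
Negated (eliminate): ~P1
Remaining disjuncts: P2, P3, P4
Count = 4 - 1 = 3

3


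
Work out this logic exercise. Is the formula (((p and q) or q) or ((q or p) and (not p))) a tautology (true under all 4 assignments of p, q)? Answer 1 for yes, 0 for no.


Check all 4 assignments:
p=0, q=0: 0
p=0, q=1: 1
p=1, q=0: 0
p=1, q=1: 1
Satisfying count = 2/4.
Tautology iff count = 4: no.

0


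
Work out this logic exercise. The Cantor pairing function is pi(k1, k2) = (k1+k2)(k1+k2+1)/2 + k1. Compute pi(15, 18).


k1 + k2 = 33
(k1+k2)(k1+k2+1)/2 = 33 * 34 / 2 = 561
pi = 561 + 15 = 576

576


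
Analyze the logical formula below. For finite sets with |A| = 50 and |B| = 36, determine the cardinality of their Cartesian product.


The Cartesian product A x B contains all ordered pairs (a, b).
|A x B| = |A| * |B| = 50 * 36 = 1800

1800


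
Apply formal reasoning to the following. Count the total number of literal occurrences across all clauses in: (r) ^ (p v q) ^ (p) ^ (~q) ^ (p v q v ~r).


Counting literals in each clause:
Clause 1: 1 literal(s)
Clause 2: 2 literal(s)
Clause 3: 1 literal(s)
Clause 4: 1 literal(s)
Clause 5: 3 literal(s)
Total = 8

8


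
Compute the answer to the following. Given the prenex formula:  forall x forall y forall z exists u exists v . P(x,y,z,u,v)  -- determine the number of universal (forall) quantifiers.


Quantifier prefix: forall x forall y forall z exists u exists v
Mark each quantifier type:
  U U U E E
Universal count = 3, Existential count = 2
Asked for universal (forall) quantifiers: 3

3


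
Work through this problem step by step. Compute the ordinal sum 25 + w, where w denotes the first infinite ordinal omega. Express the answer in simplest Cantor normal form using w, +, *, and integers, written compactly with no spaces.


Compute 25 + w.
Ordinal + is associative but NOT commutative; for finite n>0, n + w = w but w + n stays w+n.
Any finite left addend is absorbed by w on the right: 25 + w = w.
Result = w

w


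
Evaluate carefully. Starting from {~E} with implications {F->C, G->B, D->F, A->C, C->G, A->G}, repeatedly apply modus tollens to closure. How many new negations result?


Initial negated facts: {~E}
Apply modus tollens to closure:
  (no implication fires)
Final negated: {~E}
New negations: {(none)}
Count = 0

0


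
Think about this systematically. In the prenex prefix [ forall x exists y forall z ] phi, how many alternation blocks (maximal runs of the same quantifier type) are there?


Quantifier-type sequence: A E A  (A=forall, E=exists)
Group into maximal same-type runs:
  Ax1 | Ex1 | Ax1
Number of blocks = 3

3


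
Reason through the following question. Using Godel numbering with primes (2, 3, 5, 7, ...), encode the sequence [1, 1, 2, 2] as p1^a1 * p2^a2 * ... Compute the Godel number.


Encode each element as an exponent of the corresponding prime:
  2^1 = 2
  3^1 = 3
  5^2 = 25
  7^2 = 49
Product = 2 * 3 * 25 * 49 = 7350

7350


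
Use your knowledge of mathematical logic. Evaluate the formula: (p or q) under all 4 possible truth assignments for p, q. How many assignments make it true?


Check all 4 assignments:
p=0, q=0: 0
p=0, q=1: 1
p=1, q=0: 1
p=1, q=1: 1
Count of True = 3

3


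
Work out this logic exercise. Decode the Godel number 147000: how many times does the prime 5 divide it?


Factorize 147000 by dividing by 5 repeatedly.
Division steps: 5 divides 147000 exactly 3 time(s).
Exponent of 5 = 3

3


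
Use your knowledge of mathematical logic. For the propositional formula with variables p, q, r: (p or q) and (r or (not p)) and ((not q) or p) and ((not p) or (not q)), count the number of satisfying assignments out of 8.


Evaluate all 8 assignments for p, q, r:
p=0, q=0, r=0: 0
p=0, q=0, r=1: 0
p=0, q=1, r=0: 0
p=0, q=1, r=1: 0
p=1, q=0, r=0: 0
p=1, q=0, r=1: 1
p=1, q=1, r=0: 0
p=1, q=1, r=1: 0
Satisfying count = 1

1


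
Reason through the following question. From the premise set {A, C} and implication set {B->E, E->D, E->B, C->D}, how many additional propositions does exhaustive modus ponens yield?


Initial facts: {A, C}
Apply modus ponens to closure:
  C and C->D  =>  D
Final known: {A, C, D}
New propositions: {D}
Count = 1

1
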